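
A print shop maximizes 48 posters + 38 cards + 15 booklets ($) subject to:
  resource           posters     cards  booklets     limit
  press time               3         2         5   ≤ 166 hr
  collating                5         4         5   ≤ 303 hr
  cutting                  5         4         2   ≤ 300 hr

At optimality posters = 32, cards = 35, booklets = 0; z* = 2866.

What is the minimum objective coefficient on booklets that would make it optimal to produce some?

Check each constraint at x*: press time 166/166 (tight); collating 300/303 (slack 3); cutting 300/300 (tight).
By complementary slackness, y = 0 for the non-binding constraint.
The binding rows give the dual system: 3·y_press time + 5·y_cutting = 48 and 2·y_press time + 4·y_cutting = 38.
This yields shadow prices y_press time = 1, y_cutting = 9.
booklets enters the basis when its profit ≥ yᵀa₃ = 1·5 + 9·2 = 23.

23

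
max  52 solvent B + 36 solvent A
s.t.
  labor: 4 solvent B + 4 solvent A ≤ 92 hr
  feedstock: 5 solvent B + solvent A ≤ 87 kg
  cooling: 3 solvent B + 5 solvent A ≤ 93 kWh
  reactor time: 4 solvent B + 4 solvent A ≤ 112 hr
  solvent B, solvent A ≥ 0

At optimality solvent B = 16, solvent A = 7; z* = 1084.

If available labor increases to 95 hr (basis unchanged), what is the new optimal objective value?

At the optimum: labor uses 92 of 92 (binding); feedstock uses 87 of 87 (binding); cooling uses 83 of 93 (slack = 10); reactor time uses 92 of 112 (slack = 20).
By complementary slackness, y = 0 for the non-binding constraints.
Dual feasibility on the basic columns requires 4·y_labor + 5·y_feedstock = 52, 4·y_labor + 1·y_feedstock = 36.
Solving: y_labor = 8, y_feedstock = 4.
Δz = y_labor·Δb = 8 × (3) = 24, so new z* = 1084 + 24 = 1108.

1108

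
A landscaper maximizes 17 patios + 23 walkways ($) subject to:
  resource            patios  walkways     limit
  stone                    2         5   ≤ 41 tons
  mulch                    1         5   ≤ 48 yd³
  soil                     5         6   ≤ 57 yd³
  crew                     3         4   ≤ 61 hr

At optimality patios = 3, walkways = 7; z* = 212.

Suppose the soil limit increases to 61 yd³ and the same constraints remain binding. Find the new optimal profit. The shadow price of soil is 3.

224

Δb = 4, so new z* = 212 + (3)·(4) = 212 + 12 = 224.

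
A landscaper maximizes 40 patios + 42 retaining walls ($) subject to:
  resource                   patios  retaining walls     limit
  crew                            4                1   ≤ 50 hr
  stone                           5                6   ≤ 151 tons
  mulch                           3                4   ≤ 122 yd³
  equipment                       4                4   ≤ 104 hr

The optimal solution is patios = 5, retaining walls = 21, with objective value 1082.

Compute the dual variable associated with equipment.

7.5

Check each constraint at x*: crew 41/50 (slack 9); stone 151/151 (tight); mulch 99/122 (slack 23); equipment 104/104 (tight).
Slack constraints have shadow price 0 (complementary slackness).
Dual feasibility on the basic columns requires 5·y_stone + 4·y_equipment = 40, 6·y_stone + 4·y_equipment = 42.
This yields shadow prices y_stone = 2, y_equipment = 7.5.
Shadow price of equipment = 7.5.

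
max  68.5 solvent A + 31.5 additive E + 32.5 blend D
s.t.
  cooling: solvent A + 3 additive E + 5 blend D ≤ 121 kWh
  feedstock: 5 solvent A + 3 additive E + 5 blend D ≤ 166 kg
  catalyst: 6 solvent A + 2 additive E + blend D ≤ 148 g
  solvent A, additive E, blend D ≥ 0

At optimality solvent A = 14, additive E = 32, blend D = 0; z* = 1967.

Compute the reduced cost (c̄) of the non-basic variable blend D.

-6

Binding: feedstock and catalyst. Non-binding: cooling (11 unused).
By complementary slackness, y = 0 for the non-binding constraint.
The binding rows give the dual system: 5·y_feedstock + 6·y_catalyst = 68.5 and 3·y_feedstock + 2·y_catalyst = 31.5.
Solving: y_feedstock = 6.5, y_catalyst = 6.
Reduced cost of blend D: c₃ − yᵀa₃ = 32.5 − (6.5·5 + 6·1) = 32.5 − 38.5 = -6.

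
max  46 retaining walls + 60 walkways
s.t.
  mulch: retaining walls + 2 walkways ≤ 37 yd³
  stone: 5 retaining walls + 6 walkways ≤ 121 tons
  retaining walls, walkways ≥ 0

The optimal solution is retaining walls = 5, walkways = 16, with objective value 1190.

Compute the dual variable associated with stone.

8

Both mulch and stone are binding at x*.
The binding rows give the dual system: 1·y_mulch + 5·y_stone = 46 and 2·y_mulch + 6·y_stone = 60.
This yields shadow prices y_mulch = 6, y_stone = 8.
Shadow price of stone = 8.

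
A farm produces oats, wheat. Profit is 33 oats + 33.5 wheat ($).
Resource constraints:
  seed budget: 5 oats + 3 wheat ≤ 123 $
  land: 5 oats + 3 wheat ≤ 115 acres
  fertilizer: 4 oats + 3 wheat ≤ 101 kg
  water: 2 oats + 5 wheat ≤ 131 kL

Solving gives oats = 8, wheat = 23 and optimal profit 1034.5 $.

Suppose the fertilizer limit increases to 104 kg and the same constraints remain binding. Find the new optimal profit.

1055.5

At the optimum: seed budget uses 109 of 123 (slack = 14); land uses 109 of 115 (slack = 6); fertilizer uses 101 of 101 (binding); water uses 131 of 131 (binding).
Slack constraints have shadow price 0 (complementary slackness).
Dual feasibility on the basic columns requires 4·y_fertilizer + 2·y_water = 33, 3·y_fertilizer + 5·y_water = 33.5.
→ y_fertilizer = 7 and y_water = 2.5.
Δz = y_fertilizer·Δb = 7 × (3) = 21, so new z* = 1034.5 + 21 = 1055.5.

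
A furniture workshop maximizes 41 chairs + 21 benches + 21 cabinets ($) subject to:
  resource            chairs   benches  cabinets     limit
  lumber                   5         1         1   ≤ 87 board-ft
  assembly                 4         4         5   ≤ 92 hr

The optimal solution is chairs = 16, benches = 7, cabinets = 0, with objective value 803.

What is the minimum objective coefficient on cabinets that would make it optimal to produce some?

Check each constraint at x*: lumber 87/87 (tight); assembly 92/92 (tight).
Dual feasibility on the basic columns requires 5·y_lumber + 4·y_assembly = 41, 1·y_lumber + 4·y_assembly = 21.
Solving: y_lumber = 5, y_assembly = 4.
cabinets enters the basis when its profit ≥ yᵀa₃ = 5·1 + 4·5 = 25.

25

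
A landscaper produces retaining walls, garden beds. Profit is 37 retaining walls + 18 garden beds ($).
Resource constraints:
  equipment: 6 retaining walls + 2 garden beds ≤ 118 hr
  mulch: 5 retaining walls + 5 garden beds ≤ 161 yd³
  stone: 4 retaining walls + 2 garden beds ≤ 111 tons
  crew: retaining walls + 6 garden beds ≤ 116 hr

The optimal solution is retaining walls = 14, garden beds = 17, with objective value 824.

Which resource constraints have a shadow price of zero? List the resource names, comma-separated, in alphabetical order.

equipment: 118/118 (binding)
mulch: 155/161 (slack 6)
stone: 90/111 (slack 21)
crew: 116/116 (binding)
By complementary slackness, a constraint with positive slack has shadow price 0 → mulch, stone.

mulch, stone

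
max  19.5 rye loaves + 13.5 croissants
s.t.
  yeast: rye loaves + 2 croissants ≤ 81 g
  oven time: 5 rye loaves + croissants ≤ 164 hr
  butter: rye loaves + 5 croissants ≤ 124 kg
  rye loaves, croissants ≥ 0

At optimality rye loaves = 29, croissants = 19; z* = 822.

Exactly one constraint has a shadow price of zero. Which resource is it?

yeast

yeast: 67/81 (slack 14)
oven time: 164/164 (binding)
butter: 124/124 (binding)
By complementary slackness, a constraint with positive slack has shadow price 0 → yeast.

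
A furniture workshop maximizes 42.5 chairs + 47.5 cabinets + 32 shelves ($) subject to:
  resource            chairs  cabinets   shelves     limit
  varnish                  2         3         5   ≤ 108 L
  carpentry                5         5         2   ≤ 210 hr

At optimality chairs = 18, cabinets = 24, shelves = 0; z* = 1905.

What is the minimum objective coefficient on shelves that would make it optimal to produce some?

38

Check each constraint at x*: varnish 108/108 (tight); carpentry 210/210 (tight).
Dual feasibility on the basic columns requires 2·y_varnish + 5·y_carpentry = 42.5, 3·y_varnish + 5·y_carpentry = 47.5.
Solving: y_varnish = 5, y_carpentry = 6.5.
shelves enters the basis when its profit ≥ yᵀa₃ = 5·5 + 6.5·2 = 38.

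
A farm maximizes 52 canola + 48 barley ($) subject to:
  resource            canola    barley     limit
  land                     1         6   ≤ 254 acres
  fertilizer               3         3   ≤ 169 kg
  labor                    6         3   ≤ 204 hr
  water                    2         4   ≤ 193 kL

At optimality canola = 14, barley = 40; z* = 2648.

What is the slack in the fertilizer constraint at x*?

fertilizer used = 3·14 + 3·40 = 162; slack = 169 − 162 = 7.

7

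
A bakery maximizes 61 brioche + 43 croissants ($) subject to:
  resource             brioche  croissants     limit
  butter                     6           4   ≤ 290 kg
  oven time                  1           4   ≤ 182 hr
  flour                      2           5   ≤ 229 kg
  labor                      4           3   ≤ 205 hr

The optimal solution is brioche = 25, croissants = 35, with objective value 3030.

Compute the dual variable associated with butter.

5.5

Binding: butter and labor. Non-binding: oven time (17 unused), flour (4 unused).
Since oven time, flour are not tight, their duals are 0.
Dual feasibility on the basic columns requires 6·y_butter + 4·y_labor = 61, 4·y_butter + 3·y_labor = 43.
Solving: y_butter = 5.5, y_labor = 7.
Shadow price of butter = 5.5.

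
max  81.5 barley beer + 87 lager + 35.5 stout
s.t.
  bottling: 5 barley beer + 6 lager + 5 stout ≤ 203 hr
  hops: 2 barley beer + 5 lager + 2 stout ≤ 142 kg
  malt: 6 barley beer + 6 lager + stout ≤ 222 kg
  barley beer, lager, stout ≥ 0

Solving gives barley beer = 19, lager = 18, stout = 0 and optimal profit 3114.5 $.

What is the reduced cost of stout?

-1

At the optimum: bottling uses 203 of 203 (binding); hops uses 128 of 142 (slack = 14); malt uses 222 of 222 (binding).
Since hops is not tight, its dual is 0.
The binding rows give the dual system: 5·y_bottling + 6·y_malt = 81.5 and 6·y_bottling + 6·y_malt = 87.
This yields shadow prices y_bottling = 5.5, y_malt = 9.
Reduced cost of stout: c₃ − yᵀa₃ = 35.5 − (5.5·5 + 9·1) = 35.5 − 36.5 = -1.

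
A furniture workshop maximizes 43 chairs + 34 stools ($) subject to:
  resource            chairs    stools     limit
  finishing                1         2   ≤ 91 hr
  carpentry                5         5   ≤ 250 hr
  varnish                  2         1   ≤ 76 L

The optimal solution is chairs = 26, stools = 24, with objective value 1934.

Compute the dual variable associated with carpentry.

5

Check each constraint at x*: finishing 74/91 (slack 17); carpentry 250/250 (tight); varnish 76/76 (tight).
By complementary slackness, y = 0 for the non-binding constraint.
The binding rows give the dual system: 5·y_carpentry + 2·y_varnish = 43 and 5·y_carpentry + 1·y_varnish = 34.
→ y_carpentry = 5 and y_varnish = 9.
Shadow price of carpentry = 5.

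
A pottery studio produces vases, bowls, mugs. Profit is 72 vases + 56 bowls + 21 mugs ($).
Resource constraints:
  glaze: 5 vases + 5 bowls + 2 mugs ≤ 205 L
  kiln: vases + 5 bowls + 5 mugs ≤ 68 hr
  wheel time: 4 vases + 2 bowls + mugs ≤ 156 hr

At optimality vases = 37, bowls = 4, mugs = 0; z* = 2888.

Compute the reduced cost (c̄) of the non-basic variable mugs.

At the optimum: glaze uses 205 of 205 (binding); kiln uses 57 of 68 (slack = 11); wheel time uses 156 of 156 (binding).
By complementary slackness, y = 0 for the non-binding constraint.
The binding rows give the dual system: 5·y_glaze + 4·y_wheel time = 72 and 5·y_glaze + 2·y_wheel time = 56.
This yields shadow prices y_glaze = 8, y_wheel time = 8.
Reduced cost of mugs: c₃ − yᵀa₃ = 21 − (8·2 + 8·1) = 21 − 24 = -3.

-3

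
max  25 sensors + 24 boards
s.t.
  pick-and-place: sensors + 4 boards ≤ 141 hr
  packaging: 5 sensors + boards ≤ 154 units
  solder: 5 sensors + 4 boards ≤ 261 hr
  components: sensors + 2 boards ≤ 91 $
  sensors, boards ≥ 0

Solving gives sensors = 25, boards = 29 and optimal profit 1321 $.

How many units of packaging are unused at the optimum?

0

packaging used = 5·25 + 1·29 = 154; slack = 154 − 154 = 0.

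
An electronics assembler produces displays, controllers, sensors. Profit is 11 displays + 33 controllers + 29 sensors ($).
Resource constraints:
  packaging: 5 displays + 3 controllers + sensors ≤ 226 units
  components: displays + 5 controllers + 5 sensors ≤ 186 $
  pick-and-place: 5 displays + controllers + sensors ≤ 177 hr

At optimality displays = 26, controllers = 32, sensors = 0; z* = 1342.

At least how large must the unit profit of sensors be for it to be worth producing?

31

Check each constraint at x*: packaging 226/226 (tight); components 186/186 (tight); pick-and-place 162/177 (slack 15).
By complementary slackness, y = 0 for the non-binding constraint.
The binding rows give the dual system: 5·y_packaging + 1·y_components = 11 and 3·y_packaging + 5·y_components = 33.
This yields shadow prices y_packaging = 1, y_components = 6.
sensors enters the basis when its profit ≥ yᵀa₃ = 1·1 + 6·5 = 31.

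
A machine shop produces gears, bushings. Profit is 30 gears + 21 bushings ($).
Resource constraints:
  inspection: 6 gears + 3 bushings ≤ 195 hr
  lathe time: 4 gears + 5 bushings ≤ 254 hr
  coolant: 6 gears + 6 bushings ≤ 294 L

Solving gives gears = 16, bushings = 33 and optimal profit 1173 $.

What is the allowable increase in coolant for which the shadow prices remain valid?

Binding constraints: inspection, coolant. The basis is B = [[6,3],[6,6]] with det 18.
Per unit increase in coolant, x* moves by d = (-0.1667, 0.3333).
The basis stays optimal until lathe time becomes binding; allowable increase = 25 L.

25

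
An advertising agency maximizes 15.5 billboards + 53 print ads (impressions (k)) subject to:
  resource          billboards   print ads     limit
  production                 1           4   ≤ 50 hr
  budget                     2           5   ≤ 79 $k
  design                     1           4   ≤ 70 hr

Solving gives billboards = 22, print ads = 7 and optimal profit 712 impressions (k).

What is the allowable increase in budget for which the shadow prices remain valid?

21

Binding constraints: production, budget. The basis is B = [[1,4],[2,5]] with det -3.
Per unit increase in budget, x* moves by d = (1.3333, -0.3333).
The basis stays optimal until print ads reaches 0; allowable increase = 21 $k.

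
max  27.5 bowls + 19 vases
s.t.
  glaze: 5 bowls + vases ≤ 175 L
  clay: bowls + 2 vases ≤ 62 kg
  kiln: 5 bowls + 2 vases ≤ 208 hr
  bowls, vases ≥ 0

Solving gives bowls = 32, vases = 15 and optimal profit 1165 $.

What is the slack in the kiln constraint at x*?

kiln used = 5·32 + 2·15 = 190; slack = 208 − 190 = 18.

18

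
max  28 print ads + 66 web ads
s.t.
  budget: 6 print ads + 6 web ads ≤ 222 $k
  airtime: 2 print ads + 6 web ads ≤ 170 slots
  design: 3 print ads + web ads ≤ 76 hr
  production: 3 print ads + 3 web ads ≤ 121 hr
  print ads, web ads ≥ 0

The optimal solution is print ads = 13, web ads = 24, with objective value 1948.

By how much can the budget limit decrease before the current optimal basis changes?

52

Binding constraints: budget, airtime. The basis is B = [[6,6],[2,6]] with det 24.
Per unit decrease in budget, x* moves by d = (-0.25, 0.0833).
The basis stays optimal until print ads reaches 0; allowable decrease = 52 $k.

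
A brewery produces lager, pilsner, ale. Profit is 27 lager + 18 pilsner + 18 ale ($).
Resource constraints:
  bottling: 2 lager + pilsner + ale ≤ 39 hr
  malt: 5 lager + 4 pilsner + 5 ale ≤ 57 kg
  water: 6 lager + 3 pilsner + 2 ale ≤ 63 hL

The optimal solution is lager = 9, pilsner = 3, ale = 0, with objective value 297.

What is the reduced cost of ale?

Binding: malt and water. Non-binding: bottling (18 unused).
Since bottling is not tight, its dual is 0.
Dual feasibility on the basic columns requires 5·y_malt + 6·y_water = 27, 4·y_malt + 3·y_water = 18.
→ y_malt = 3 and y_water = 2.
Reduced cost of ale: c₃ − yᵀa₃ = 18 − (3·5 + 2·2) = 18 − 19 = -1.

-1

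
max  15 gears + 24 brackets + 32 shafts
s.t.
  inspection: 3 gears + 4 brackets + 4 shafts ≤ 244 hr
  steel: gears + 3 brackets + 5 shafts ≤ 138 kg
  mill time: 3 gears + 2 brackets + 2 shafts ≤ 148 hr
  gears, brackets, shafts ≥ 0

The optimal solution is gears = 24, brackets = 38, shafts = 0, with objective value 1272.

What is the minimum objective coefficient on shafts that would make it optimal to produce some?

Check each constraint at x*: inspection 224/244 (slack 20); steel 138/138 (tight); mill time 148/148 (tight).
By complementary slackness, y = 0 for the non-binding constraint.
From A_Bᵀ y = c: 1·y_steel + 3·y_mill time = 15; 3·y_steel + 2·y_mill time = 24.
→ y_steel = 6 and y_mill time = 3.
shafts enters the basis when its profit ≥ yᵀa₃ = 6·5 + 3·2 = 36.

36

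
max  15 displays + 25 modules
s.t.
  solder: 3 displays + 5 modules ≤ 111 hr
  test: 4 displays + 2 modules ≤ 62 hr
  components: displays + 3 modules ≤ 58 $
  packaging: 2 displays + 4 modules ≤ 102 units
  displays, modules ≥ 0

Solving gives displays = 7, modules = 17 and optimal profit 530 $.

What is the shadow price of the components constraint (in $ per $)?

Check each constraint at x*: solder 106/111 (slack 5); test 62/62 (tight); components 58/58 (tight); packaging 82/102 (slack 20).
Slack constraints have shadow price 0 (complementary slackness).
From A_Bᵀ y = c: 4·y_test + 1·y_components = 15; 2·y_test + 3·y_components = 25.
This yields shadow prices y_test = 2, y_components = 7.
Shadow price of components = 7.

7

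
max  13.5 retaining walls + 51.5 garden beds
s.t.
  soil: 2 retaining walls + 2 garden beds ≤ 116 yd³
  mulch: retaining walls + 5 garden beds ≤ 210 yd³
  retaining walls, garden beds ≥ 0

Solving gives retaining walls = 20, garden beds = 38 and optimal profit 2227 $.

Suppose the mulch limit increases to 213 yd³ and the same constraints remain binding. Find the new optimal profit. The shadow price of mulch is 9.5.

2255.5

Δb = 3, so new z* = 2227 + (9.5)·(3) = 2227 + 28.5 = 2255.5.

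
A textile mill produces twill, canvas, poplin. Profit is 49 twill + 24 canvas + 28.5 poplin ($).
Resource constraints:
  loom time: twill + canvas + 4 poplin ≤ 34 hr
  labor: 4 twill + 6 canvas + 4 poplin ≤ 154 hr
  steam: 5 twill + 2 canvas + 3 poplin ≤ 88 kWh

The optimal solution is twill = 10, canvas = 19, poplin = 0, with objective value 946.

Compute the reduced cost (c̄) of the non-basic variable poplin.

Binding: labor and steam. Non-binding: loom time (5 unused).
Slack constraints have shadow price 0 (complementary slackness).
The binding rows give the dual system: 4·y_labor + 5·y_steam = 49 and 6·y_labor + 2·y_steam = 24.
→ y_labor = 1 and y_steam = 9.
Reduced cost of poplin: c₃ − yᵀa₃ = 28.5 − (1·4 + 9·3) = 28.5 − 31 = -2.5.

-2.5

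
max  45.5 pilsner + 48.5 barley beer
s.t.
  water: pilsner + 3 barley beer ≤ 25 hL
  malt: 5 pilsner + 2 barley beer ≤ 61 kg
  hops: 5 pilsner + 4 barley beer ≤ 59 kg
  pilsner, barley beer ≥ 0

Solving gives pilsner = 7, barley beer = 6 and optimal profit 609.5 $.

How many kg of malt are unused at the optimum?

14

malt used = 5·7 + 2·6 = 47; slack = 61 − 47 = 14.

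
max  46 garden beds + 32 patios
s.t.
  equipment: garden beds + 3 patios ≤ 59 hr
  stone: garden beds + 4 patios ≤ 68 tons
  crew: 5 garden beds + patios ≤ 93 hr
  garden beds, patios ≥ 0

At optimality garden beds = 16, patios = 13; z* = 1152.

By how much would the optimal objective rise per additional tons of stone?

Check each constraint at x*: equipment 55/59 (slack 4); stone 68/68 (tight); crew 93/93 (tight).
By complementary slackness, y = 0 for the non-binding constraint.
From A_Bᵀ y = c: 1·y_stone + 5·y_crew = 46; 4·y_stone + 1·y_crew = 32.
This yields shadow prices y_stone = 6, y_crew = 8.
Shadow price of stone = 6.

6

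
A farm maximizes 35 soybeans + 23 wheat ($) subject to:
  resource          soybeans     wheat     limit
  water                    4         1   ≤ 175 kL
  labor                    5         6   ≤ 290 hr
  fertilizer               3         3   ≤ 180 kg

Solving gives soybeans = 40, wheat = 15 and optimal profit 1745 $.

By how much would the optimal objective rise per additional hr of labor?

3

Check each constraint at x*: water 175/175 (tight); labor 290/290 (tight); fertilizer 165/180 (slack 15).
Since fertilizer is not tight, its dual is 0.
Dual feasibility on the basic columns requires 4·y_water + 5·y_labor = 35, 1·y_water + 6·y_labor = 23.
→ y_water = 5 and y_labor = 3.
Shadow price of labor = 3.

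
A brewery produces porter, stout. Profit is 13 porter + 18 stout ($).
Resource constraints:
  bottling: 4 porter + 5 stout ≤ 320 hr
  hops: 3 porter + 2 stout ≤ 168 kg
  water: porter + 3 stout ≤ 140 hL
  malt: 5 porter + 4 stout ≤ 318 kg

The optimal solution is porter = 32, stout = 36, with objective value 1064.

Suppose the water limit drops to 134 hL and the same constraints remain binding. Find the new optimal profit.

1040

Binding: hops and water. Non-binding: bottling (12 unused), malt (14 unused).
Since bottling, malt are not tight, their duals are 0.
Dual feasibility on the basic columns requires 3·y_hops + 1·y_water = 13, 2·y_hops + 3·y_water = 18.
→ y_hops = 3 and y_water = 4.
Δz = y_water·Δb = 4 × (-6) = -24, so new z* = 1064 − 24 = 1040.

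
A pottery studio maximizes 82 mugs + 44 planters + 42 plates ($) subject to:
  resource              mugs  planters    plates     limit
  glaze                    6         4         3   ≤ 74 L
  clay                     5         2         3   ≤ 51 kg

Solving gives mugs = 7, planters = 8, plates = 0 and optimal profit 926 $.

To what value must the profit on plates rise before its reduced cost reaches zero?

Check each constraint at x*: glaze 74/74 (tight); clay 51/51 (tight).
The binding rows give the dual system: 6·y_glaze + 5·y_clay = 82 and 4·y_glaze + 2·y_clay = 44.
This yields shadow prices y_glaze = 7, y_clay = 8.
plates enters the basis when its profit ≥ yᵀa₃ = 7·3 + 8·3 = 45.

45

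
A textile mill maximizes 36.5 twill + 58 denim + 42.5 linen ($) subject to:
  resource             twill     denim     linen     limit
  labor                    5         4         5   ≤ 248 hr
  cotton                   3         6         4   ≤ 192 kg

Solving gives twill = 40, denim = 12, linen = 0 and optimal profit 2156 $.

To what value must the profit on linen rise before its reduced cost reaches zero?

Both labor and cotton are binding at x*.
The binding rows give the dual system: 5·y_labor + 3·y_cotton = 36.5 and 4·y_labor + 6·y_cotton = 58.
This yields shadow prices y_labor = 2.5, y_cotton = 8.
linen enters the basis when its profit ≥ yᵀa₃ = 2.5·5 + 8·4 = 44.5.

44.5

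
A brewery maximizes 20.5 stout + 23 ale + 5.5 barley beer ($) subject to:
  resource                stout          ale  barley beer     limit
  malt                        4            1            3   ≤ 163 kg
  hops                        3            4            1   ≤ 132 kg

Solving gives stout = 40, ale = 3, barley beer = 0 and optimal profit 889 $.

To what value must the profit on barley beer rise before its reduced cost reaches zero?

8.5

Both malt and hops are binding at x*.
The binding rows give the dual system: 4·y_malt + 3·y_hops = 20.5 and 1·y_malt + 4·y_hops = 23.
This yields shadow prices y_malt = 1, y_hops = 5.5.
barley beer enters the basis when its profit ≥ yᵀa₃ = 1·3 + 5.5·1 = 8.5.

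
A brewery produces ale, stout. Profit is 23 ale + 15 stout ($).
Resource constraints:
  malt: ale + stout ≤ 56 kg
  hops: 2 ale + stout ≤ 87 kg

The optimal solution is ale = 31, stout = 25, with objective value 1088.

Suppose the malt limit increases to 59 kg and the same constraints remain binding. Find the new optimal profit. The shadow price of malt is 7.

1109

Δb = 3, so new z* = 1088 + (7)·(3) = 1088 + 21 = 1109.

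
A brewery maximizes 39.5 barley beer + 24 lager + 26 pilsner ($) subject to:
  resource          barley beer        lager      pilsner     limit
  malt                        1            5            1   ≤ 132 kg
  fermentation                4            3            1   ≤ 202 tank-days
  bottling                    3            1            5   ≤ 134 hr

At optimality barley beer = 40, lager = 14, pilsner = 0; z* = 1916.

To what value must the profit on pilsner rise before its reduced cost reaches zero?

29

Binding: fermentation and bottling. Non-binding: malt (22 unused).
By complementary slackness, y = 0 for the non-binding constraint.
The binding rows give the dual system: 4·y_fermentation + 3·y_bottling = 39.5 and 3·y_fermentation + 1·y_bottling = 24.
This yields shadow prices y_fermentation = 6.5, y_bottling = 4.5.
pilsner enters the basis when its profit ≥ yᵀa₃ = 6.5·1 + 4.5·5 = 29.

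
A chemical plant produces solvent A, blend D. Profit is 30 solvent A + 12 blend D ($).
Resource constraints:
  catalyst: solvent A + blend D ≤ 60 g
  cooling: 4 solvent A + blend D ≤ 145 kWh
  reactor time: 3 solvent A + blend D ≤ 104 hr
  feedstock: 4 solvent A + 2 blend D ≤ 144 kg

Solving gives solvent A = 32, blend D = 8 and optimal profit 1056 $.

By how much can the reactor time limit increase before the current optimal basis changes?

Binding constraints: reactor time, feedstock. The basis is B = [[3,1],[4,2]] with det 2.
Per unit increase in reactor time, x* moves by d = (1, -2).
The basis stays optimal until blend D reaches 0; allowable increase = 4 hr.

4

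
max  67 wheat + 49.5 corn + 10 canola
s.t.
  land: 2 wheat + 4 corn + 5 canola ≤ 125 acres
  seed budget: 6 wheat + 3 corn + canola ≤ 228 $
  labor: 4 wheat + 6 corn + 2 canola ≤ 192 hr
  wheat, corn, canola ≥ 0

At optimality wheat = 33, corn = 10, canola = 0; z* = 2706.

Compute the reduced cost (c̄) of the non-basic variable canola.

-6.5

Binding: seed budget and labor. Non-binding: land (19 unused).
Slack constraints have shadow price 0 (complementary slackness).
The binding rows give the dual system: 6·y_seed budget + 4·y_labor = 67 and 3·y_seed budget + 6·y_labor = 49.5.
→ y_seed budget = 8.5 and y_labor = 4.
Reduced cost of canola: c₃ − yᵀa₃ = 10 − (8.5·1 + 4·2) = 10 − 16.5 = -6.5.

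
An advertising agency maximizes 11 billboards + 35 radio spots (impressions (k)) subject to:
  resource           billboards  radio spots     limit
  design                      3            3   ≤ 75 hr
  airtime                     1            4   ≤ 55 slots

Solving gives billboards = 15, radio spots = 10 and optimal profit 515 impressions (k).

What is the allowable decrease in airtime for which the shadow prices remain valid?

Binding constraints: design, airtime. The basis is B = [[3,3],[1,4]] with det 9.
Per unit decrease in airtime, x* moves by d = (0.3333, -0.3333).
The basis stays optimal until radio spots reaches 0; allowable decrease = 30 slots.

30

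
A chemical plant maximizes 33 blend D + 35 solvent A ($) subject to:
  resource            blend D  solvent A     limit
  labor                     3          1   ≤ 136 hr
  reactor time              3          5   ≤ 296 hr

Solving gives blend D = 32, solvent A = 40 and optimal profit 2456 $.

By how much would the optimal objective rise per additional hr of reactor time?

Check each constraint at x*: labor 136/136 (tight); reactor time 296/296 (tight).
From A_Bᵀ y = c: 3·y_labor + 3·y_reactor time = 33; 1·y_labor + 5·y_reactor time = 35.
→ y_labor = 5 and y_reactor time = 6.
Shadow price of reactor time = 6.

6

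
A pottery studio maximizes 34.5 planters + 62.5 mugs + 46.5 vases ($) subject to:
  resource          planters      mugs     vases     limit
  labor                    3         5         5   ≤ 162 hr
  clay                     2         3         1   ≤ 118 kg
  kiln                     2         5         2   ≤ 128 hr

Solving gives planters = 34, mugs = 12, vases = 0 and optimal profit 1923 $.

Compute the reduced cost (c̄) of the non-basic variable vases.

-7

Check each constraint at x*: labor 162/162 (tight); clay 104/118 (slack 14); kiln 128/128 (tight).
Since clay is not tight, its dual is 0.
The binding rows give the dual system: 3·y_labor + 2·y_kiln = 34.5 and 5·y_labor + 5·y_kiln = 62.5.
Solving: y_labor = 9.5, y_kiln = 3.
Reduced cost of vases: c₃ − yᵀa₃ = 46.5 − (9.5·5 + 3·2) = 46.5 − 53.5 = -7.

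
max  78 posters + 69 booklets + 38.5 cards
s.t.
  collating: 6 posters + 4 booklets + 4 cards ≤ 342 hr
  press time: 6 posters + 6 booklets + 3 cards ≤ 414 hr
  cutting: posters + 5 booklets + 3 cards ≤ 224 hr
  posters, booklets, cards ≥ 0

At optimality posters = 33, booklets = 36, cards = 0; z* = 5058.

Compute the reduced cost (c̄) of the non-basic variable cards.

Check each constraint at x*: collating 342/342 (tight); press time 414/414 (tight); cutting 213/224 (slack 11).
By complementary slackness, y = 0 for the non-binding constraint.
From A_Bᵀ y = c: 6·y_collating + 6·y_press time = 78; 4·y_collating + 6·y_press time = 69.
Solving: y_collating = 4.5, y_press time = 8.5.
Reduced cost of cards: c₃ − yᵀa₃ = 38.5 − (4.5·4 + 8.5·3) = 38.5 − 43.5 = -5.

-5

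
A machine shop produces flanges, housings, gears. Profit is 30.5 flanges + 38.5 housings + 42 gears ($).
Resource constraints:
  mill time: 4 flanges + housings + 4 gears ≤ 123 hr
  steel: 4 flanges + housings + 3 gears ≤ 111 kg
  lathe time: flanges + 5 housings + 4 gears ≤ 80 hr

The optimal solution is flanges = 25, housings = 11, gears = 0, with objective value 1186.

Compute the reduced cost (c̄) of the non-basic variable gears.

-2

At the optimum: mill time uses 111 of 123 (slack = 12); steel uses 111 of 111 (binding); lathe time uses 80 of 80 (binding).
Slack constraints have shadow price 0 (complementary slackness).
Dual feasibility on the basic columns requires 4·y_steel + 1·y_lathe time = 30.5, 1·y_steel + 5·y_lathe time = 38.5.
This yields shadow prices y_steel = 6, y_lathe time = 6.5.
Reduced cost of gears: c₃ − yᵀa₃ = 42 − (6·3 + 6.5·4) = 42 − 44 = -2.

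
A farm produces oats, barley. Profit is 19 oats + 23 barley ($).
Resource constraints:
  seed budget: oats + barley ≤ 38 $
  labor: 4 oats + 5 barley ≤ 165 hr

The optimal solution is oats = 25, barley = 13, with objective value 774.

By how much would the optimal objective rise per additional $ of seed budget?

Check each constraint at x*: seed budget 38/38 (tight); labor 165/165 (tight).
From A_Bᵀ y = c: 1·y_seed budget + 4·y_labor = 19; 1·y_seed budget + 5·y_labor = 23.
→ y_seed budget = 3 and y_labor = 4.
Shadow price of seed budget = 3.

3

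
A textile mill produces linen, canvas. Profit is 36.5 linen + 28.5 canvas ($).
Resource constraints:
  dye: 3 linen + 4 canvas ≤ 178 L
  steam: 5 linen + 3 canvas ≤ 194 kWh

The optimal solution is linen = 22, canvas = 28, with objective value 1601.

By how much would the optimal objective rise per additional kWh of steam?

5.5

Both dye and steam are binding at x*.
Dual feasibility on the basic columns requires 3·y_dye + 5·y_steam = 36.5, 4·y_dye + 3·y_steam = 28.5.
This yields shadow prices y_dye = 3, y_steam = 5.5.
Shadow price of steam = 5.5.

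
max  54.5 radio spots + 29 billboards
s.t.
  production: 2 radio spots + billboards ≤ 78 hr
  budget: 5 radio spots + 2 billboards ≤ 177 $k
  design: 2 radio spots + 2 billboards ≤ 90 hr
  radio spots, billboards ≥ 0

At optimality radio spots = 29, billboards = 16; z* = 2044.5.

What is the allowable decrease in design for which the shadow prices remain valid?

Binding constraints: budget, design. The basis is B = [[5,2],[2,2]] with det 6.
Per unit decrease in design, x* moves by d = (0.3333, -0.8333).
The basis stays optimal until billboards reaches 0; allowable decrease = 19.2 hr.

19.2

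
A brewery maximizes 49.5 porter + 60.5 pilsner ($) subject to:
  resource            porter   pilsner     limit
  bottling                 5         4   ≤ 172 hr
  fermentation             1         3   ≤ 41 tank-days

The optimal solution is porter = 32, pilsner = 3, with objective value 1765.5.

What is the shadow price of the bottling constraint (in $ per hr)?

Both bottling and fermentation are binding at x*.
The binding rows give the dual system: 5·y_bottling + 1·y_fermentation = 49.5 and 4·y_bottling + 3·y_fermentation = 60.5.
→ y_bottling = 8 and y_fermentation = 9.5.
Shadow price of bottling = 8.

8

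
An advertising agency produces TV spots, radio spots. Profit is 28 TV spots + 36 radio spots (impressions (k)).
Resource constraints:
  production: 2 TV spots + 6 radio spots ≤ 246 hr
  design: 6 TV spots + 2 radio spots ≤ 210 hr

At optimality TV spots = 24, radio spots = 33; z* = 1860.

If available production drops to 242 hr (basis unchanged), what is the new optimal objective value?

1840

At the optimum: production uses 246 of 246 (binding); design uses 210 of 210 (binding).
From A_Bᵀ y = c: 2·y_production + 6·y_design = 28; 6·y_production + 2·y_design = 36.
Solving: y_production = 5, y_design = 3.
Δz = y_production·Δb = 5 × (-4) = -20, so new z* = 1860 − 20 = 1840.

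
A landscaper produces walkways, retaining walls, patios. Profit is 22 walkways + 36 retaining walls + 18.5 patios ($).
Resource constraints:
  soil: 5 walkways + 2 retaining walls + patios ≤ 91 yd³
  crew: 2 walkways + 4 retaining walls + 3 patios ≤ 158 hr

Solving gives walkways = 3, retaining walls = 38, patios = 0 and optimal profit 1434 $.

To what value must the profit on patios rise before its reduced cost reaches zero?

26.5

At the optimum: soil uses 91 of 91 (binding); crew uses 158 of 158 (binding).
From A_Bᵀ y = c: 5·y_soil + 2·y_crew = 22; 2·y_soil + 4·y_crew = 36.
This yields shadow prices y_soil = 1, y_crew = 8.5.
patios enters the basis when its profit ≥ yᵀa₃ = 1·1 + 8.5·3 = 26.5.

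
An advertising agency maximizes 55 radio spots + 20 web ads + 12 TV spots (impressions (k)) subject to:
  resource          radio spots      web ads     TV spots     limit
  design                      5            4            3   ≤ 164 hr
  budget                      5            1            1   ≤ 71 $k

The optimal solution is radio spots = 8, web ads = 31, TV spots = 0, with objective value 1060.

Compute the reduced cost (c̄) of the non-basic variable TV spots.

Both design and budget are binding at x*.
The binding rows give the dual system: 5·y_design + 5·y_budget = 55 and 4·y_design + 1·y_budget = 20.
This yields shadow prices y_design = 3, y_budget = 8.
Reduced cost of TV spots: c₃ − yᵀa₃ = 12 − (3·3 + 8·1) = 12 − 17 = -5.

-5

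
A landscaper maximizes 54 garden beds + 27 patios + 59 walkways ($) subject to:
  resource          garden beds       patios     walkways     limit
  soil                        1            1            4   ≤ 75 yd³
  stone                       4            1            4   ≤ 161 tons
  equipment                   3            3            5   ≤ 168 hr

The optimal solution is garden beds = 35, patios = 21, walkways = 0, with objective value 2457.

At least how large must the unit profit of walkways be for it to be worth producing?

66

Binding: stone and equipment. Non-binding: soil (19 unused).
Slack constraints have shadow price 0 (complementary slackness).
Dual feasibility on the basic columns requires 4·y_stone + 3·y_equipment = 54, 1·y_stone + 3·y_equipment = 27.
This yields shadow prices y_stone = 9, y_equipment = 6.
walkways enters the basis when its profit ≥ yᵀa₃ = 9·4 + 6·5 = 66.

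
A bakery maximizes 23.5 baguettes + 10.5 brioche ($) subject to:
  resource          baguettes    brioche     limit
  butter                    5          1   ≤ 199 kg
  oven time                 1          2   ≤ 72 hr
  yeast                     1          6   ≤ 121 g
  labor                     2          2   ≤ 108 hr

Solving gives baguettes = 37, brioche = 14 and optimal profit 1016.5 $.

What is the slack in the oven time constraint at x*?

oven time used = 1·37 + 2·14 = 65; slack = 72 − 65 = 7.

7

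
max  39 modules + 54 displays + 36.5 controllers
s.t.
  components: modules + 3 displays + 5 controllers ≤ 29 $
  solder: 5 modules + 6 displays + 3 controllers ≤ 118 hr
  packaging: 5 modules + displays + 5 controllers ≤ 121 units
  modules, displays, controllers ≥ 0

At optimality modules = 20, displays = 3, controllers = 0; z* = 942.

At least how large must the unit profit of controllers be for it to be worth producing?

41

At the optimum: components uses 29 of 29 (binding); solder uses 118 of 118 (binding); packaging uses 103 of 121 (slack = 18).
Since packaging is not tight, its dual is 0.
The binding rows give the dual system: 1·y_components + 5·y_solder = 39 and 3·y_components + 6·y_solder = 54.
This yields shadow prices y_components = 4, y_solder = 7.
controllers enters the basis when its profit ≥ yᵀa₃ = 4·5 + 7·3 = 41.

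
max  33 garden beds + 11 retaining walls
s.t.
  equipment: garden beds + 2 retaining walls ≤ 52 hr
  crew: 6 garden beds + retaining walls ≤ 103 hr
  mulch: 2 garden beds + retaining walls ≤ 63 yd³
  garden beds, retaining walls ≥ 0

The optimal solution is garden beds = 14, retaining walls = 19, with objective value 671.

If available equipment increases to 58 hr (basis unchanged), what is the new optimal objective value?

689

Binding: equipment and crew. Non-binding: mulch (16 unused).
Since mulch is not tight, its dual is 0.
The binding rows give the dual system: 1·y_equipment + 6·y_crew = 33 and 2·y_equipment + 1·y_crew = 11.
Solving: y_equipment = 3, y_crew = 5.
Δz = y_equipment·Δb = 3 × (6) = 18, so new z* = 671 + 18 = 689.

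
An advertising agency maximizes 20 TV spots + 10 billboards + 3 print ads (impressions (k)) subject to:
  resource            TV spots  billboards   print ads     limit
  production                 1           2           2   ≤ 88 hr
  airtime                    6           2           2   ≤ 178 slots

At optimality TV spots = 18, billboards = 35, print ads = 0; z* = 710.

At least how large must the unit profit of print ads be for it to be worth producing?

10

Both production and airtime are binding at x*.
From A_Bᵀ y = c: 1·y_production + 6·y_airtime = 20; 2·y_production + 2·y_airtime = 10.
→ y_production = 2 and y_airtime = 3.
print ads enters the basis when its profit ≥ yᵀa₃ = 2·2 + 3·2 = 10.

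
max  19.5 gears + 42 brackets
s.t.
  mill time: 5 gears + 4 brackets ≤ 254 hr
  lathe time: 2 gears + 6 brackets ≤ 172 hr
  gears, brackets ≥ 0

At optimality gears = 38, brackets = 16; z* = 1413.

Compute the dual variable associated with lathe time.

6

Both mill time and lathe time are binding at x*.
From A_Bᵀ y = c: 5·y_mill time + 2·y_lathe time = 19.5; 4·y_mill time + 6·y_lathe time = 42.
→ y_mill time = 1.5 and y_lathe time = 6.
Shadow price of lathe time = 6.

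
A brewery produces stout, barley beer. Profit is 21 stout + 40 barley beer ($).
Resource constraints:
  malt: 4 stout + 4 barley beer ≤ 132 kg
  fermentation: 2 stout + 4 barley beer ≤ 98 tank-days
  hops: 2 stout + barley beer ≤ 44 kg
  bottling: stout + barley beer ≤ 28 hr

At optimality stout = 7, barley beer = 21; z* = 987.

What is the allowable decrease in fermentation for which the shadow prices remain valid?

Binding constraints: fermentation, bottling. The basis is B = [[2,4],[1,1]] with det -2.
Per unit decrease in fermentation, x* moves by d = (0.5, -0.5).
The basis stays optimal until hops becomes binding; allowable decrease = 18 tank-days.

18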